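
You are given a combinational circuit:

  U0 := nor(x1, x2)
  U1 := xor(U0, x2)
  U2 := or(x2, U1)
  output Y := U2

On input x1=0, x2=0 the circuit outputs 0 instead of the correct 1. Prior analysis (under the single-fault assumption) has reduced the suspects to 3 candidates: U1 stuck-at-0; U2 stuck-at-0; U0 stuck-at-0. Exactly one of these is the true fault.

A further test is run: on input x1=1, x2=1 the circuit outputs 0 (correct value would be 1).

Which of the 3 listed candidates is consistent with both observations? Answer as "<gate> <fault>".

U2 stuck-at-0

Evaluate each candidate on input x1=1, x2=1:
  U1 stuck-at-0: U0=0, U1=0 [stuck-at-0], U2=1 → 1 — eliminated
  U2 stuck-at-0: U0=0, U1=1, U2=0 [stuck-at-0] → 0 — matches
  U0 stuck-at-0: U0=0 [stuck-at-0], U1=1, U2=1 → 1 — eliminated
Only U2 stuck-at-0 reproduces the observed 0.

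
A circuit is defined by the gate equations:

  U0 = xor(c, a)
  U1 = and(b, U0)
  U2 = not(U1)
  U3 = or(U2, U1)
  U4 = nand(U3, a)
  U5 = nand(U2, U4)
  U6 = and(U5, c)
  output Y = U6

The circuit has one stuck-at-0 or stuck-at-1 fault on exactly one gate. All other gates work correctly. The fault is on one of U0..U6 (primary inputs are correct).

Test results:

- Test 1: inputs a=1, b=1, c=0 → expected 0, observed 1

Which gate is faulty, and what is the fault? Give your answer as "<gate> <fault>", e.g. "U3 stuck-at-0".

Fault-free values for test 1 (a=1, b=1, c=0): U0=1, U1=1, U2=0, U3=1, U4=0, U5=1, U6=0, giving Y=0. Observed 1.
Test 1: faults giving observed 1 are {U6 stuck-at-1}.
Only U6 stuck-at-1 is consistent with every test.

U6 stuck-at-1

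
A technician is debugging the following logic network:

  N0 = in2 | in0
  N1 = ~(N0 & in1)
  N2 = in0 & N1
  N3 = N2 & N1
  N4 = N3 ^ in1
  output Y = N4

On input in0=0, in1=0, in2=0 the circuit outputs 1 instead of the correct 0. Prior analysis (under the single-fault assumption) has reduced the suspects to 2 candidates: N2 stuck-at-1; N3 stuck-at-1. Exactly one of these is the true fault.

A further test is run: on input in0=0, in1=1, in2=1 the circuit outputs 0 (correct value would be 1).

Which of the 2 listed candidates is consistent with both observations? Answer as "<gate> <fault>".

Evaluate each candidate on input in0=0, in1=1, in2=1:
  N2 stuck-at-1: N0=1, N1=0, N2=1 [stuck-at-1], N3=0, N4=1 → 1 — eliminated
  N3 stuck-at-1: N0=1, N1=0, N2=0, N3=1 [stuck-at-1], N4=0 → 0 — matches
Only N3 stuck-at-1 reproduces the observed 0.

N3 stuck-at-1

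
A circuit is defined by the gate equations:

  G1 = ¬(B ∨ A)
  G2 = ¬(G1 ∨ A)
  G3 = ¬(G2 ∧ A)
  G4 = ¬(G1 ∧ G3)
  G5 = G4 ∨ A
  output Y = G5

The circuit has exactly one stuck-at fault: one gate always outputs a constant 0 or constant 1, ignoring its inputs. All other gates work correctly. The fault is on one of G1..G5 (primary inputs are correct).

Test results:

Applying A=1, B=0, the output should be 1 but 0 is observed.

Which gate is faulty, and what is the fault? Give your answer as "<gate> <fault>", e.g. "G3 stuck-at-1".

G5 stuck-at-0

Fault-free values for test 1 (A=1, B=0): G1=0, G2=0, G3=1, G4=1, G5=1, giving Y=1. Observed 0.
Test 1: faults giving observed 0 are {G5 stuck-at-0}.
Only G5 stuck-at-0 is consistent with every test.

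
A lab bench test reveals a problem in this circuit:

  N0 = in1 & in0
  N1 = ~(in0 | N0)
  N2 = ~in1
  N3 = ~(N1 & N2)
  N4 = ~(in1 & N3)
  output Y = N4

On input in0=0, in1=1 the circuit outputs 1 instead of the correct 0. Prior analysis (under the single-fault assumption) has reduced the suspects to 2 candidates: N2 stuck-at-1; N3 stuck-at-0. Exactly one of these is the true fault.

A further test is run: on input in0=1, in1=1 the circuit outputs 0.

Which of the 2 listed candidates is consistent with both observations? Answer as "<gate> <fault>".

N2 stuck-at-1

Evaluate each candidate on input in0=1, in1=1:
  N2 stuck-at-1: N0=1, N1=0, N2=1 [stuck-at-1], N3=1, N4=0 → 0 — matches
  N3 stuck-at-0: N0=1, N1=0, N2=0, N3=0 [stuck-at-0], N4=1 → 1 — eliminated
Only N2 stuck-at-1 reproduces the observed 0.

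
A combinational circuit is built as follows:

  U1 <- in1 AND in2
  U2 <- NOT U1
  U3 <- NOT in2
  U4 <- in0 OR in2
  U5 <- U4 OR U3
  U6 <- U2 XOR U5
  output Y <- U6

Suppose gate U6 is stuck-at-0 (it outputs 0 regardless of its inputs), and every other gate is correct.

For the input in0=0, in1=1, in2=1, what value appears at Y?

0

Propagate with U6 forced: U1=1, U2=0, U3=0, U4=1, U5=1, U6=0 [stuck-at-0].
So Y = 0. (Without the fault it would be 1.)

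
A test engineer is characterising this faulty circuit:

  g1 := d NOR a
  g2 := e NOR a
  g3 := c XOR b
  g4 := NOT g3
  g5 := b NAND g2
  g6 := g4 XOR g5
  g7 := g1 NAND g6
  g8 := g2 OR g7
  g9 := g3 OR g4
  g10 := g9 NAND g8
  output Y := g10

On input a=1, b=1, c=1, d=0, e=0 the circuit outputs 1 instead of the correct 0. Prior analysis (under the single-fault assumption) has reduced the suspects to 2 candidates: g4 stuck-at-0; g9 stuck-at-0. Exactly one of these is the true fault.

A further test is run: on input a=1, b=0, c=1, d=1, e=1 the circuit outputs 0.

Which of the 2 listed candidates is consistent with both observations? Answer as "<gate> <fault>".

g4 stuck-at-0

Evaluate each candidate on input a=1, b=0, c=1, d=1, e=1:
  g4 stuck-at-0: g1=0, g2=0, g3=1, g4=0 [stuck-at-0], g5=1, g6=1, g7=1, g8=1, g9=1, g10=0 → 0 — matches
  g9 stuck-at-0: g1=0, g2=0, g3=1, g4=0, g5=1, g6=1, g7=1, g8=1, g9=0 [stuck-at-0], g10=1 → 1 — eliminated
Only g4 stuck-at-0 reproduces the observed 0.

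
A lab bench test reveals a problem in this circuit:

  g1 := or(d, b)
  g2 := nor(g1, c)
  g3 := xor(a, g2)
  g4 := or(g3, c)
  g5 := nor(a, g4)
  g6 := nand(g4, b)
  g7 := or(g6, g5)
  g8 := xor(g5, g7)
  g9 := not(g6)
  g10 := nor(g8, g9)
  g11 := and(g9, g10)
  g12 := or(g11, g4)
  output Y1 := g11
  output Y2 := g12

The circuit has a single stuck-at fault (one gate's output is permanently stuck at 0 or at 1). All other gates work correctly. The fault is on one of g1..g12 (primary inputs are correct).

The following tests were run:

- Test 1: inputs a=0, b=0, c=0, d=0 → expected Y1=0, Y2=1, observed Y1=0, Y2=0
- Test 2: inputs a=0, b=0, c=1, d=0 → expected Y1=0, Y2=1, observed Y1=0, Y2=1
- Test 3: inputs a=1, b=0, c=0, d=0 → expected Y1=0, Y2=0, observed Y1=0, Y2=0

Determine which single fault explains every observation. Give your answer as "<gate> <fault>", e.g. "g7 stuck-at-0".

Fault-free values for test 1 (a=0, b=0, c=0, d=0): g1=0, g2=1, g3=1, g4=1, g5=0, g6=1, g7=1, g8=1, g9=0, g10=0, g11=0, g12=1, giving Y1=0, Y2=1. Observed Y1=0, Y2=0.
Test 1: faults giving observed Y1=0, Y2=0 are {g1 stuck-at-1, g2 stuck-at-0, g3 stuck-at-0, g4 stuck-at-0, g12 stuck-at-0}.
Test 2 (a=0, b=0, c=1, d=0): fault-free g1=0, g2=0, g3=0, g4=1, g5=0, g6=1, g7=1, g8=1, g9=0, g10=0, g11=0, g12=1 → Y1=0, Y2=1; observed Y1=0, Y2=1. Eliminates g4 stuck-at-0, g12 stuck-at-0.
Test 3 (a=1, b=0, c=0, d=0): fault-free g1=0, g2=1, g3=0, g4=0, g5=0, g6=1, g7=1, g8=1, g9=0, g10=0, g11=0, g12=0 → Y1=0, Y2=0; observed Y1=0, Y2=0. Eliminates g1 stuck-at-1, g2 stuck-at-0.
Only g3 stuck-at-0 is consistent with every test.

g3 stuck-at-0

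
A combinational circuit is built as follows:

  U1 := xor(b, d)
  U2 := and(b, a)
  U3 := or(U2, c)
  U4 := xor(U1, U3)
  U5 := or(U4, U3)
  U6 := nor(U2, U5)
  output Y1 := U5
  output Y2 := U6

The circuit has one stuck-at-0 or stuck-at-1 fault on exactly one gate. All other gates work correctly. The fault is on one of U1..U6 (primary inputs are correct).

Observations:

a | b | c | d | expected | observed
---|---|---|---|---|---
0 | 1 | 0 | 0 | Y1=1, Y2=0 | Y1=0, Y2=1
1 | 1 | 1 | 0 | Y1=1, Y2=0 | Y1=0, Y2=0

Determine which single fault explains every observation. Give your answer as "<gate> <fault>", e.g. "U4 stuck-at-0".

Fault-free values for test 1 (a=0, b=1, c=0, d=0): U1=1, U2=0, U3=0, U4=1, U5=1, U6=0, giving Y1=1, Y2=0. Observed Y1=0, Y2=1.
Test 1: faults giving observed Y1=0, Y2=1 are {U1 stuck-at-0, U4 stuck-at-0, U5 stuck-at-0}.
Test 2 (a=1, b=1, c=1, d=0): fault-free U1=1, U2=1, U3=1, U4=0, U5=1, U6=0 → Y1=1, Y2=0; observed Y1=0, Y2=0. Eliminates U1 stuck-at-0, U4 stuck-at-0.
Only U5 stuck-at-0 is consistent with every test.

U5 stuck-at-0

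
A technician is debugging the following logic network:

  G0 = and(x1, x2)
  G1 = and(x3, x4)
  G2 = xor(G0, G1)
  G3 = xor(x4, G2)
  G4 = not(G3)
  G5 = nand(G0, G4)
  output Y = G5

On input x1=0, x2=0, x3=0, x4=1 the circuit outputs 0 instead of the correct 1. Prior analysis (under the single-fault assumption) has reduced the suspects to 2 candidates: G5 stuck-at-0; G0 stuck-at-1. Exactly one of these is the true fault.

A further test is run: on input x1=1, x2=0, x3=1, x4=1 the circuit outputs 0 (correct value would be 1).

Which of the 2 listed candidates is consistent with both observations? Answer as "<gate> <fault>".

G5 stuck-at-0

Evaluate each candidate on input x1=1, x2=0, x3=1, x4=1:
  G5 stuck-at-0: G0=0, G1=1, G2=1, G3=0, G4=1, G5=0 [stuck-at-0] → 0 — matches
  G0 stuck-at-1: G0=1 [stuck-at-1], G1=1, G2=0, G3=1, G4=0, G5=1 → 1 — eliminated
Only G5 stuck-at-0 reproduces the observed 0.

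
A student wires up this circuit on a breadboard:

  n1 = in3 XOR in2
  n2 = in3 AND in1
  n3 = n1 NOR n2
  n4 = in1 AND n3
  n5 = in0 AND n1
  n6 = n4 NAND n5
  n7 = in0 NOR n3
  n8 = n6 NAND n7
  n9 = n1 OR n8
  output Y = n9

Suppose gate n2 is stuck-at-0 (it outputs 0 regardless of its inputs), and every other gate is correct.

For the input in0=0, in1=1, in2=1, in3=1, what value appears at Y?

1

Propagate with n2 forced: n1=0, n2=0 [stuck-at-0], n3=1, n4=1, n5=0, n6=1, n7=0, n8=1, n9=1.
So Y = 1. (Without the fault it would be 0.)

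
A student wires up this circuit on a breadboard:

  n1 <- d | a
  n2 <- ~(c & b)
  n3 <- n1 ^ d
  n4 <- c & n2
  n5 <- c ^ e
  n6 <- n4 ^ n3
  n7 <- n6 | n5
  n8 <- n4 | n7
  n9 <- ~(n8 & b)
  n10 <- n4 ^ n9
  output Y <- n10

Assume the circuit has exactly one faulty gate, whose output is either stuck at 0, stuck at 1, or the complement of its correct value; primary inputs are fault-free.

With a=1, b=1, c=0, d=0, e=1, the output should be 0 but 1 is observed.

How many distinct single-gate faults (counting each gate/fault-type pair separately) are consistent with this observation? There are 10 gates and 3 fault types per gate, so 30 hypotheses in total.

10

Fault-free: n1=1, n2=1, n3=1, n4=0, n5=1, n6=1, n7=1, n8=1, n9=0, n10=0 → 0. Observed 1.
  n1: none of the 3 fault types match ✗
  n2: none of the 3 fault types match ✗
  n3: none of the 3 fault types match ✗
  n4: stuck-at-1, inverted output ✓; others ✗
  n5: none of the 3 fault types match ✗
  n6: none of the 3 fault types match ✗
  n7: stuck-at-0, inverted output ✓; others ✗
  n8: stuck-at-0, inverted output ✓; others ✗
  n9: stuck-at-1, inverted output ✓; others ✗
  n10: stuck-at-1, inverted output ✓; others ✗
Consistent faults: {n4 stuck-at-1, n4 inverted output, n7 stuck-at-0, n7 inverted output, n8 stuck-at-0, n8 inverted output, n9 stuck-at-1, n9 inverted output, n10 stuck-at-1, n10 inverted output} — 10 in all.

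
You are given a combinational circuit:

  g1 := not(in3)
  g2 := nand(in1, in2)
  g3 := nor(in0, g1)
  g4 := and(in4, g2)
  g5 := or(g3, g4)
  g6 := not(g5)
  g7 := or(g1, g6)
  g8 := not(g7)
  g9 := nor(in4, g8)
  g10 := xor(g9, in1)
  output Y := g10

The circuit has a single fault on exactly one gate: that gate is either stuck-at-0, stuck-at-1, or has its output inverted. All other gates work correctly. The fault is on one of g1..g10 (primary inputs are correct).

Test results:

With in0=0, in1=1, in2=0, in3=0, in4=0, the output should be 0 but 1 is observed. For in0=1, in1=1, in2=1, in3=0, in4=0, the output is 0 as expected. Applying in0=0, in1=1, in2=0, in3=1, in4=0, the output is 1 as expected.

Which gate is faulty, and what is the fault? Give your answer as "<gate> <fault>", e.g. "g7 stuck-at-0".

g1 stuck-at-0

Fault-free values for test 1 (in0=0, in1=1, in2=0, in3=0, in4=0): g1=1, g2=1, g3=0, g4=0, g5=0, g6=1, g7=1, g8=0, g9=1, g10=0, giving Y=0. Observed 1.
Test 1: faults giving observed 1 are {g1 stuck-at-0, g1 inverted output, g7 stuck-at-0, g7 inverted output, g8 stuck-at-1, g8 inverted output, g9 stuck-at-0, g9 inverted output, g10 stuck-at-1, g10 inverted output}.
Test 2 (in0=1, in1=1, in2=1, in3=0, in4=0): fault-free g1=1, g2=0, g3=0, g4=0, g5=0, g6=1, g7=1, g8=0, g9=1, g10=0 → 0; observed 0. Eliminates g7 stuck-at-0, g7 inverted output, g8 stuck-at-1, g8 inverted output, g9 stuck-at-0, g9 inverted output, g10 stuck-at-1, g10 inverted output.
Test 3 (in0=0, in1=1, in2=0, in3=1, in4=0): fault-free g1=0, g2=1, g3=1, g4=0, g5=1, g6=0, g7=0, g8=1, g9=0, g10=1 → 1; observed 1. Eliminates g1 inverted output.
Only g1 stuck-at-0 is consistent with every test.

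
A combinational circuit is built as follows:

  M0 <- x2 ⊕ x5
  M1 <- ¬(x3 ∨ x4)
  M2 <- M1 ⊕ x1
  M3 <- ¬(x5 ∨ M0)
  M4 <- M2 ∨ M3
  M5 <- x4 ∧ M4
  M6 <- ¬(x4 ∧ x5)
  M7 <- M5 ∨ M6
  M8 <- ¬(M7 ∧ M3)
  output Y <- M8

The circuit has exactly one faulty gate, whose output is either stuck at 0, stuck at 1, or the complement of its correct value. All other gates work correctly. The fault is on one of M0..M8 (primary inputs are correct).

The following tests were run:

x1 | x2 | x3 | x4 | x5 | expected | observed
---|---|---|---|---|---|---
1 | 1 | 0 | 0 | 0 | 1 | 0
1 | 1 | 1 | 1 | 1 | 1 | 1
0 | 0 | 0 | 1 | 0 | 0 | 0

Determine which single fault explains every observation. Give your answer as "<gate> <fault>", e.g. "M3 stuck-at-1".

M0 stuck-at-0

Fault-free values for test 1 (x1=1, x2=1, x3=0, x4=0, x5=0): M0=1, M1=1, M2=0, M3=0, M4=0, M5=0, M6=1, M7=1, M8=1, giving Y=1. Observed 0.
Test 1: faults giving observed 0 are {M0 stuck-at-0, M0 inverted output, M3 stuck-at-1, M3 inverted output, M8 stuck-at-0, M8 inverted output}.
Test 2 (x1=1, x2=1, x3=1, x4=1, x5=1): fault-free M0=0, M1=0, M2=1, M3=0, M4=1, M5=1, M6=0, M7=1, M8=1 → 1; observed 1. Eliminates M3 stuck-at-1, M3 inverted output, M8 stuck-at-0, M8 inverted output.
Test 3 (x1=0, x2=0, x3=0, x4=1, x5=0): fault-free M0=0, M1=0, M2=0, M3=1, M4=1, M5=1, M6=1, M7=1, M8=0 → 0; observed 0. Eliminates M0 inverted output.
Only M0 stuck-at-0 is consistent with every test.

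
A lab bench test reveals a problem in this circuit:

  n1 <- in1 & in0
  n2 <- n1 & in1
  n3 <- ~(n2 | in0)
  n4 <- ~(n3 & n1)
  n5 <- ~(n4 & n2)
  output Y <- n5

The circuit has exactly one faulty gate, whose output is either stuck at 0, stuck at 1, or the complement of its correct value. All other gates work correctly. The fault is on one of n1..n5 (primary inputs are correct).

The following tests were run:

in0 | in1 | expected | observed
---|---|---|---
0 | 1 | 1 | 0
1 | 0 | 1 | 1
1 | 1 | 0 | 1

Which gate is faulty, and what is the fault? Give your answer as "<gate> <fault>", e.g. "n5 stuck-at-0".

Fault-free values for test 1 (in0=0, in1=1): n1=0, n2=0, n3=1, n4=1, n5=1, giving Y=1. Observed 0.
Test 1: faults giving observed 0 are {n1 stuck-at-1, n1 inverted output, n2 stuck-at-1, n2 inverted output, n5 stuck-at-0, n5 inverted output}.
Test 2 (in0=1, in1=0): fault-free n1=0, n2=0, n3=0, n4=1, n5=1 → 1; observed 1. Eliminates n2 stuck-at-1, n2 inverted output, n5 stuck-at-0, n5 inverted output.
Test 3 (in0=1, in1=1): fault-free n1=1, n2=1, n3=0, n4=1, n5=0 → 0; observed 1. Eliminates n1 stuck-at-1.
Only n1 inverted output is consistent with every test.

n1 inverted output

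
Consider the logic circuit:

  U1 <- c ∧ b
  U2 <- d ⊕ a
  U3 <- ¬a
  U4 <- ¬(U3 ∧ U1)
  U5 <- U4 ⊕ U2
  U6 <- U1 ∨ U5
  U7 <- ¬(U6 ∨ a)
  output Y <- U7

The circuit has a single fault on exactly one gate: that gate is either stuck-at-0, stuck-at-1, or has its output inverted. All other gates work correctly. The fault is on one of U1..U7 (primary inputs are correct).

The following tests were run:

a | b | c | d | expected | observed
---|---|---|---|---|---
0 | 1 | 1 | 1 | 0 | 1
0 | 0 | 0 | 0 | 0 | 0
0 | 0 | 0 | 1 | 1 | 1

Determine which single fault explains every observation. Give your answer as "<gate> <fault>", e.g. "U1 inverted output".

U1 stuck-at-0

Fault-free values for test 1 (a=0, b=1, c=1, d=1): U1=1, U2=1, U3=1, U4=0, U5=1, U6=1, U7=0, giving Y=0. Observed 1.
Test 1: faults giving observed 1 are {U1 stuck-at-0, U1 inverted output, U6 stuck-at-0, U6 inverted output, U7 stuck-at-1, U7 inverted output}.
Test 2 (a=0, b=0, c=0, d=0): fault-free U1=0, U2=0, U3=1, U4=1, U5=1, U6=1, U7=0 → 0; observed 0. Eliminates U6 stuck-at-0, U6 inverted output, U7 stuck-at-1, U7 inverted output.
Test 3 (a=0, b=0, c=0, d=1): fault-free U1=0, U2=1, U3=1, U4=1, U5=0, U6=0, U7=1 → 1; observed 1. Eliminates U1 inverted output.
Only U1 stuck-at-0 is consistent with every test.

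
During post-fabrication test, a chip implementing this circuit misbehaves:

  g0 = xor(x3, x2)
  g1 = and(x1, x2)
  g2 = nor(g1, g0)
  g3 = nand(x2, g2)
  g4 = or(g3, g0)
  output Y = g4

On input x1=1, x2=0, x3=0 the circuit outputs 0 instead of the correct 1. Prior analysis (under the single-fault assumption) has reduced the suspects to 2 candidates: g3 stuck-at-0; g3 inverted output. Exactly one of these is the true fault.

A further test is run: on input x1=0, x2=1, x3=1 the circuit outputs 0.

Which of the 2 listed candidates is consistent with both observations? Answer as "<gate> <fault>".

Evaluate each candidate on input x1=0, x2=1, x3=1:
  g3 stuck-at-0: g0=0, g1=0, g2=1, g3=0 [stuck-at-0], g4=0 → 0 — matches
  g3 inverted output: g0=0, g1=0, g2=1, g3=1 [inverted output], g4=1 → 1 — eliminated
Only g3 stuck-at-0 reproduces the observed 0.

g3 stuck-at-0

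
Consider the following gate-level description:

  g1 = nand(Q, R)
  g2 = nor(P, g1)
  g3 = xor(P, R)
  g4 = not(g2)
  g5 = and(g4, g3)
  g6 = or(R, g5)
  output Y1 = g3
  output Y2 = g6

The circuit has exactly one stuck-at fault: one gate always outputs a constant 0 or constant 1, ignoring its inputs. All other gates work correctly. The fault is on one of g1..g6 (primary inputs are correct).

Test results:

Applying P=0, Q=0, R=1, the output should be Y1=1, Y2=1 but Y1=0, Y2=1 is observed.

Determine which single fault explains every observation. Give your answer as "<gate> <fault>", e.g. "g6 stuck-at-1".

Fault-free values for test 1 (P=0, Q=0, R=1): g1=1, g2=0, g3=1, g4=1, g5=1, g6=1, giving Y1=1, Y2=1. Observed Y1=0, Y2=1.
Test 1: faults giving observed Y1=0, Y2=1 are {g3 stuck-at-0}.
Only g3 stuck-at-0 is consistent with every test.

g3 stuck-at-0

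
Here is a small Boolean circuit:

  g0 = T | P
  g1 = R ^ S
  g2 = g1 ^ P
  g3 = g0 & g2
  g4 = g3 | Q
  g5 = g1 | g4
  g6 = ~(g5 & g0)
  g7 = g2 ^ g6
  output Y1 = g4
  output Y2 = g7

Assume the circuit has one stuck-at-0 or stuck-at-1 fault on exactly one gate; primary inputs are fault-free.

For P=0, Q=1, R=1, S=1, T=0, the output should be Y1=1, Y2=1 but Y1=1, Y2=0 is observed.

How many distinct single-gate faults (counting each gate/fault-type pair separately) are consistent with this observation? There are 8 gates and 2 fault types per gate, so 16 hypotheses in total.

Fault-free: g0=0, g1=0, g2=0, g3=0, g4=1, g5=1, g6=1, g7=1 → Y1=1, Y2=1. Observed Y1=1, Y2=0.
  g0: stuck-at-1 ✓; others ✗
  g1: stuck-at-1 ✓; others ✗
  g2: stuck-at-1 ✓; others ✗
  g3: none of the 2 fault types match ✗
  g4: none of the 2 fault types match ✗
  g5: none of the 2 fault types match ✗
  g6: stuck-at-0 ✓; others ✗
  g7: stuck-at-0 ✓; others ✗
Consistent faults: {g0 stuck-at-1, g1 stuck-at-1, g2 stuck-at-1, g6 stuck-at-0, g7 stuck-at-0} — 5 in all.

5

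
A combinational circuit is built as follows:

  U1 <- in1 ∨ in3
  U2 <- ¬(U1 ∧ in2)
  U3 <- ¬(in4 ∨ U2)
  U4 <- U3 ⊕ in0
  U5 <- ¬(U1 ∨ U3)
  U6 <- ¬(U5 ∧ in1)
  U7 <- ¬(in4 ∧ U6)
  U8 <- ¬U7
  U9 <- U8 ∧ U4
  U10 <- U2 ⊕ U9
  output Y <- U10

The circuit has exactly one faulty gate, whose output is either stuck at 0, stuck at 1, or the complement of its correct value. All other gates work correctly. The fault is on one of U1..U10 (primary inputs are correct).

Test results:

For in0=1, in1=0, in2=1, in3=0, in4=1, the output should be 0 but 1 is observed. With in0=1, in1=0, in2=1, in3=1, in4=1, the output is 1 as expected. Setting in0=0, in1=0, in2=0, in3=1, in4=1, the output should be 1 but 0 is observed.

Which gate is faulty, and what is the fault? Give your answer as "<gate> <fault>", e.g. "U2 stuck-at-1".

Fault-free values for test 1 (in0=1, in1=0, in2=1, in3=0, in4=1): U1=0, U2=1, U3=0, U4=1, U5=1, U6=1, U7=0, U8=1, U9=1, U10=0, giving Y=0. Observed 1.
Test 1: faults giving observed 1 are {U1 stuck-at-1, U1 inverted output, U2 stuck-at-0, U2 inverted output, U3 stuck-at-1, U3 inverted output, U4 stuck-at-0, U4 inverted output, U6 stuck-at-0, U6 inverted output, U7 stuck-at-1, U7 inverted output, U8 stuck-at-0, U8 inverted output, U9 stuck-at-0, U9 inverted output, U10 stuck-at-1, U10 inverted output}.
Test 2 (in0=1, in1=0, in2=1, in3=1, in4=1): fault-free U1=1, U2=0, U3=0, U4=1, U5=0, U6=1, U7=0, U8=1, U9=1, U10=1 → 1; observed 1. Eliminates U1 inverted output, U2 inverted output, U3 stuck-at-1, U3 inverted output, U4 stuck-at-0, U4 inverted output, U6 stuck-at-0, U6 inverted output, U7 stuck-at-1, U7 inverted output, U8 stuck-at-0, U8 inverted output, U9 stuck-at-0, U9 inverted output, U10 inverted output.
Test 3 (in0=0, in1=0, in2=0, in3=1, in4=1): fault-free U1=1, U2=1, U3=0, U4=0, U5=0, U6=1, U7=0, U8=1, U9=0, U10=1 → 1; observed 0. Eliminates U1 stuck-at-1, U10 stuck-at-1.
Only U2 stuck-at-0 is consistent with every test.

U2 stuck-at-0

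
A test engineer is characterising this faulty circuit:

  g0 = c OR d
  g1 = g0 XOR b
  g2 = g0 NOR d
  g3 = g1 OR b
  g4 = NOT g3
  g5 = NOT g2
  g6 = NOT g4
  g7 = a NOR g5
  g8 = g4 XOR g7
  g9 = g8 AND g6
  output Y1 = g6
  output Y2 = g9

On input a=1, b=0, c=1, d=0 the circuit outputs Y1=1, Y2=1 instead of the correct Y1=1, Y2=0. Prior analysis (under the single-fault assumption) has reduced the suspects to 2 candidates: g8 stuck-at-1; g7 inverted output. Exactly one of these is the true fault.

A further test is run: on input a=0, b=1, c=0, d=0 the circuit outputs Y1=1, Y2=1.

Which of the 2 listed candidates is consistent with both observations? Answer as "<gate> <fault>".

g8 stuck-at-1

Evaluate each candidate on input a=0, b=1, c=0, d=0:
  g8 stuck-at-1: g0=0, g1=1, g2=1, g3=1, g4=0, g5=0, g6=1, g7=1, g8=1 [stuck-at-1], g9=1 → Y1=1, Y2=1 — matches
  g7 inverted output: g0=0, g1=1, g2=1, g3=1, g4=0, g5=0, g6=1, g7=0 [inverted output], g8=0, g9=0 → Y1=1, Y2=0 — eliminated
Only g8 stuck-at-1 reproduces the observed Y1=1, Y2=1.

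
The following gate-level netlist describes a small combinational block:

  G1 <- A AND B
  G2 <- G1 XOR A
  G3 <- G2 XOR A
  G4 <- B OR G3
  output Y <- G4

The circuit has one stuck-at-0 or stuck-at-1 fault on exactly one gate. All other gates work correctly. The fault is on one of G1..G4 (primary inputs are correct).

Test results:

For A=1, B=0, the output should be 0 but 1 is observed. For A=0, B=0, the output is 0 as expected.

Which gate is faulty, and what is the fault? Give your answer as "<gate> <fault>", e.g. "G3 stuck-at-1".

G2 stuck-at-0

Fault-free values for test 1 (A=1, B=0): G1=0, G2=1, G3=0, G4=0, giving Y=0. Observed 1.
Test 1: faults giving observed 1 are {G1 stuck-at-1, G2 stuck-at-0, G3 stuck-at-1, G4 stuck-at-1}.
Test 2 (A=0, B=0): fault-free G1=0, G2=0, G3=0, G4=0 → 0; observed 0. Eliminates G1 stuck-at-1, G3 stuck-at-1, G4 stuck-at-1.
Only G2 stuck-at-0 is consistent with every test.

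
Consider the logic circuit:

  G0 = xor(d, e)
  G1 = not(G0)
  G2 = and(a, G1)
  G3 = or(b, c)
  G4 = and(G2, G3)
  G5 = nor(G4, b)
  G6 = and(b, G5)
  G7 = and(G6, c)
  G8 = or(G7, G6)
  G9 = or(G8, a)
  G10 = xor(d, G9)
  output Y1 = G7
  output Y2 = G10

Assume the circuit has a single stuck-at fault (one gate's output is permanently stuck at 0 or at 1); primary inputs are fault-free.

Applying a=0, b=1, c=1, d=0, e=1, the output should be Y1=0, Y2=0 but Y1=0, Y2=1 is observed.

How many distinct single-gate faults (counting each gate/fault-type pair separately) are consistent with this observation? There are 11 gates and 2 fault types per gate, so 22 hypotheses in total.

3

Fault-free: G0=1, G1=0, G2=0, G3=1, G4=0, G5=0, G6=0, G7=0, G8=0, G9=0, G10=0 → Y1=0, Y2=0. Observed Y1=0, Y2=1.
  G0: none of the 2 fault types match ✗
  G1: none of the 2 fault types match ✗
  G2: none of the 2 fault types match ✗
  G3: none of the 2 fault types match ✗
  G4: none of the 2 fault types match ✗
  G5: none of the 2 fault types match ✗
  G6: none of the 2 fault types match ✗
  G7: none of the 2 fault types match ✗
  G8: stuck-at-1 ✓; others ✗
  G9: stuck-at-1 ✓; others ✗
  G10: stuck-at-1 ✓; others ✗
Consistent faults: {G8 stuck-at-1, G9 stuck-at-1, G10 stuck-at-1} — 3 in all.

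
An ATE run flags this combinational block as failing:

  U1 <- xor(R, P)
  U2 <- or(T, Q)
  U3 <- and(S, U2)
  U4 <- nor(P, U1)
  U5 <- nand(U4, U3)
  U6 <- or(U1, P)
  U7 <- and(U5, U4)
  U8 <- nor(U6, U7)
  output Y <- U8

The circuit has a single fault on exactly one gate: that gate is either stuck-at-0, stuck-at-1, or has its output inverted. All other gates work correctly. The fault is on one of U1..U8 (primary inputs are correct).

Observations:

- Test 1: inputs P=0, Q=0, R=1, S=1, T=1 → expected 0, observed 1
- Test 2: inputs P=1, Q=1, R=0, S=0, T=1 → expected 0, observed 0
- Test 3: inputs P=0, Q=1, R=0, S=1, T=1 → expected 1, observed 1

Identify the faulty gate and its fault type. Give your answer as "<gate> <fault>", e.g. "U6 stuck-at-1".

Fault-free values for test 1 (P=0, Q=0, R=1, S=1, T=1): U1=1, U2=1, U3=1, U4=0, U5=1, U6=1, U7=0, U8=0, giving Y=0. Observed 1.
Test 1: faults giving observed 1 are {U1 stuck-at-0, U1 inverted output, U6 stuck-at-0, U6 inverted output, U8 stuck-at-1, U8 inverted output}.
Test 2 (P=1, Q=1, R=0, S=0, T=1): fault-free U1=1, U2=1, U3=0, U4=0, U5=1, U6=1, U7=0, U8=0 → 0; observed 0. Eliminates U6 stuck-at-0, U6 inverted output, U8 stuck-at-1, U8 inverted output.
Test 3 (P=0, Q=1, R=0, S=1, T=1): fault-free U1=0, U2=1, U3=1, U4=1, U5=0, U6=0, U7=0, U8=1 → 1; observed 1. Eliminates U1 inverted output.
Only U1 stuck-at-0 is consistent with every test.

U1 stuck-at-0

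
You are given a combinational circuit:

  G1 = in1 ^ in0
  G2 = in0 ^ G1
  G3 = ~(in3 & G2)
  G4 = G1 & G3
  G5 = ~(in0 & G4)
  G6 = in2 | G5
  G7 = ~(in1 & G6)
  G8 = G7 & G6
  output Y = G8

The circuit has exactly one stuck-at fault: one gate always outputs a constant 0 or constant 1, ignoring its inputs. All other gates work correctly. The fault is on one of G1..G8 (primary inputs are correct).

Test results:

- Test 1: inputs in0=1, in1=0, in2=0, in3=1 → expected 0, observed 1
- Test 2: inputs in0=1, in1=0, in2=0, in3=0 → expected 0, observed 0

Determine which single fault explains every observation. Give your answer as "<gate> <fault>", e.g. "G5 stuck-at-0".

Fault-free values for test 1 (in0=1, in1=0, in2=0, in3=1): G1=1, G2=0, G3=1, G4=1, G5=0, G6=0, G7=1, G8=0, giving Y=0. Observed 1.
Test 1: faults giving observed 1 are {G1 stuck-at-0, G2 stuck-at-1, G3 stuck-at-0, G4 stuck-at-0, G5 stuck-at-1, G6 stuck-at-1, G8 stuck-at-1}.
Test 2 (in0=1, in1=0, in2=0, in3=0): fault-free G1=1, G2=0, G3=1, G4=1, G5=0, G6=0, G7=1, G8=0 → 0; observed 0. Eliminates G1 stuck-at-0, G3 stuck-at-0, G4 stuck-at-0, G5 stuck-at-1, G6 stuck-at-1, G8 stuck-at-1.
Only G2 stuck-at-1 is consistent with every test.

G2 stuck-at-1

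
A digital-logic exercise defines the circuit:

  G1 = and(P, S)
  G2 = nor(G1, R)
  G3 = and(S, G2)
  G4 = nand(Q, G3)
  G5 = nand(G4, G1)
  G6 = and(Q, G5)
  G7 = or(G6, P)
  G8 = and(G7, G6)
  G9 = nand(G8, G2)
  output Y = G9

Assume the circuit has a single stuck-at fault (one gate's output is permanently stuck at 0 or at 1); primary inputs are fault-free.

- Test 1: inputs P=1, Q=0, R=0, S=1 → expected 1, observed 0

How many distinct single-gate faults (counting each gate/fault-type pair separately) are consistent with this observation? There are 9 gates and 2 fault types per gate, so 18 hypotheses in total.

Fault-free: G1=1, G2=0, G3=0, G4=1, G5=0, G6=0, G7=1, G8=0, G9=1 → 1. Observed 0.
  G1: none of the 2 fault types match ✗
  G2: none of the 2 fault types match ✗
  G3: none of the 2 fault types match ✗
  G4: none of the 2 fault types match ✗
  G5: none of the 2 fault types match ✗
  G6: none of the 2 fault types match ✗
  G7: none of the 2 fault types match ✗
  G8: none of the 2 fault types match ✗
  G9: stuck-at-0 ✓; others ✗
Consistent faults: {G9 stuck-at-0} — 1 in all.

1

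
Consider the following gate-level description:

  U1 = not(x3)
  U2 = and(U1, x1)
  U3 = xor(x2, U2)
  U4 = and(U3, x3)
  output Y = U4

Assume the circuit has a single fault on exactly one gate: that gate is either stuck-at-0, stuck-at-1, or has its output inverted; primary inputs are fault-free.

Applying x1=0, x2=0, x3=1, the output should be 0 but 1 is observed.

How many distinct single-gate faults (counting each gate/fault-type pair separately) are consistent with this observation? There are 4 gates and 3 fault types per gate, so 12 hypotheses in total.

Fault-free: U1=0, U2=0, U3=0, U4=0 → 0. Observed 1.
  U1 stuck-at-0: output 0 ✗
  U1 stuck-at-1: output 0 ✗
  U1 inverted output: output 0 ✗
  U2 stuck-at-0: output 0 ✗
  U2 stuck-at-1: output 1 ✓
  U2 inverted output: output 1 ✓
  U3 stuck-at-0: output 0 ✗
  U3 stuck-at-1: output 1 ✓
  U3 inverted output: output 1 ✓
  U4 stuck-at-0: output 0 ✗
  U4 stuck-at-1: output 1 ✓
  U4 inverted output: output 1 ✓
Consistent faults: {U2 stuck-at-1, U2 inverted output, U3 stuck-at-1, U3 inverted output, U4 stuck-at-1, U4 inverted output} — 6 in all.

6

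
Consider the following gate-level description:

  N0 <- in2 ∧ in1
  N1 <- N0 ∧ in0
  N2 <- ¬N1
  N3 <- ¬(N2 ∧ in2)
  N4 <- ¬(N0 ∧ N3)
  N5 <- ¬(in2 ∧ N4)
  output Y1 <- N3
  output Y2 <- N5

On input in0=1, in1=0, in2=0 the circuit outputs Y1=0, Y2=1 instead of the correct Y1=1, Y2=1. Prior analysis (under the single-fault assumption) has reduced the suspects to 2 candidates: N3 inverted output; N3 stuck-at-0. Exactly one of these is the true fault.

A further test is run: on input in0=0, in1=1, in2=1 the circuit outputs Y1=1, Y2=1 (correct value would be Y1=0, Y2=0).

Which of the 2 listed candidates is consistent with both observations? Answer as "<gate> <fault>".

Evaluate each candidate on input in0=0, in1=1, in2=1:
  N3 inverted output: N0=1, N1=0, N2=1, N3=1 [inverted output], N4=0, N5=1 → Y1=1, Y2=1 — matches
  N3 stuck-at-0: N0=1, N1=0, N2=1, N3=0 [stuck-at-0], N4=1, N5=0 → Y1=0, Y2=0 — eliminated
Only N3 inverted output reproduces the observed Y1=1, Y2=1.

N3 inverted output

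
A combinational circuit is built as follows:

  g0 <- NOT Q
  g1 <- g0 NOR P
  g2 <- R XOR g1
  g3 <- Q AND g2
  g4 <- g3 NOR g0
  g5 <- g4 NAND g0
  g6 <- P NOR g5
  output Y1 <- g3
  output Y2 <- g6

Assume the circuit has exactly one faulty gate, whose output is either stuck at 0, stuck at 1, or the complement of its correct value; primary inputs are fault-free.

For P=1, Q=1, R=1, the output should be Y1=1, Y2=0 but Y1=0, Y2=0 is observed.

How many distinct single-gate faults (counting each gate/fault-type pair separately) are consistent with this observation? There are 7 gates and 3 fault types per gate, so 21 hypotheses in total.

6

Fault-free: g0=0, g1=0, g2=1, g3=1, g4=0, g5=1, g6=0 → Y1=1, Y2=0. Observed Y1=0, Y2=0.
  g0: none of the 3 fault types match ✗
  g1: stuck-at-1, inverted output ✓; others ✗
  g2: stuck-at-0, inverted output ✓; others ✗
  g3: stuck-at-0, inverted output ✓; others ✗
  g4: none of the 3 fault types match ✗
  g5: none of the 3 fault types match ✗
  g6: none of the 3 fault types match ✗
Consistent faults: {g1 stuck-at-1, g1 inverted output, g2 stuck-at-0, g2 inverted output, g3 stuck-at-0, g3 inverted output} — 6 in all.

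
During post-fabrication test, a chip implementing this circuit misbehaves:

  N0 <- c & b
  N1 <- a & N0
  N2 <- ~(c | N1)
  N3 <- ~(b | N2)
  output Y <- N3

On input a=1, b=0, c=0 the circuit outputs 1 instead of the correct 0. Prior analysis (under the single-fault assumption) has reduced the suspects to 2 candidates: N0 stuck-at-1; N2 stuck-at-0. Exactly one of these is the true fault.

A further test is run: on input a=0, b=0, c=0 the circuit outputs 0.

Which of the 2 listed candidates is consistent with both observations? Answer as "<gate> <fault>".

N0 stuck-at-1

Evaluate each candidate on input a=0, b=0, c=0:
  N0 stuck-at-1: N0=1 [stuck-at-1], N1=0, N2=1, N3=0 → 0 — matches
  N2 stuck-at-0: N0=0, N1=0, N2=0 [stuck-at-0], N3=1 → 1 — eliminated
Only N0 stuck-at-1 reproduces the observed 0.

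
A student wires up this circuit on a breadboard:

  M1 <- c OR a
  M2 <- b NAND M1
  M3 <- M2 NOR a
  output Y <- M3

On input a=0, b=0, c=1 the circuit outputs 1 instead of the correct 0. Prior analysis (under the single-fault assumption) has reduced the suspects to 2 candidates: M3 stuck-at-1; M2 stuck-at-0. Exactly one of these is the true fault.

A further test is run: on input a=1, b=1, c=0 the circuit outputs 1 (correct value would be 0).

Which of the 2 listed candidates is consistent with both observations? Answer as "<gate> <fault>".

Evaluate each candidate on input a=1, b=1, c=0:
  M3 stuck-at-1: M1=1, M2=0, M3=1 [stuck-at-1] → 1 — matches
  M2 stuck-at-0: M1=1, M2=0 [stuck-at-0], M3=0 → 0 — eliminated
Only M3 stuck-at-1 reproduces the observed 1.

M3 stuck-at-1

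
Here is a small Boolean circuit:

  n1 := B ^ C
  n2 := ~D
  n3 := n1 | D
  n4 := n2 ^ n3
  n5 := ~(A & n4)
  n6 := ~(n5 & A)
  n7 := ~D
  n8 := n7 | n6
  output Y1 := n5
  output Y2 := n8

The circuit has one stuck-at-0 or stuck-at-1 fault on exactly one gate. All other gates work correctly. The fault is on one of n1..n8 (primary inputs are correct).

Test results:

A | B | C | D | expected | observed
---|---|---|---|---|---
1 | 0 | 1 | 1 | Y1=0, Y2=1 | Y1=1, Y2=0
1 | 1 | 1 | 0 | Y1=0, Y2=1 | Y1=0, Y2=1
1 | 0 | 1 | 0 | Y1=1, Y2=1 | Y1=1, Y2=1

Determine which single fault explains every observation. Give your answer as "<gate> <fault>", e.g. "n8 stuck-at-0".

n2 stuck-at-1

Fault-free values for test 1 (A=1, B=0, C=1, D=1): n1=1, n2=0, n3=1, n4=1, n5=0, n6=1, n7=0, n8=1, giving Y1=0, Y2=1. Observed Y1=1, Y2=0.
Test 1: faults giving observed Y1=1, Y2=0 are {n2 stuck-at-1, n3 stuck-at-0, n4 stuck-at-0, n5 stuck-at-1}.
Test 2 (A=1, B=1, C=1, D=0): fault-free n1=0, n2=1, n3=0, n4=1, n5=0, n6=1, n7=1, n8=1 → Y1=0, Y2=1; observed Y1=0, Y2=1. Eliminates n4 stuck-at-0, n5 stuck-at-1.
Test 3 (A=1, B=0, C=1, D=0): fault-free n1=1, n2=1, n3=1, n4=0, n5=1, n6=0, n7=1, n8=1 → Y1=1, Y2=1; observed Y1=1, Y2=1. Eliminates n3 stuck-at-0.
Only n2 stuck-at-1 is consistent with every test.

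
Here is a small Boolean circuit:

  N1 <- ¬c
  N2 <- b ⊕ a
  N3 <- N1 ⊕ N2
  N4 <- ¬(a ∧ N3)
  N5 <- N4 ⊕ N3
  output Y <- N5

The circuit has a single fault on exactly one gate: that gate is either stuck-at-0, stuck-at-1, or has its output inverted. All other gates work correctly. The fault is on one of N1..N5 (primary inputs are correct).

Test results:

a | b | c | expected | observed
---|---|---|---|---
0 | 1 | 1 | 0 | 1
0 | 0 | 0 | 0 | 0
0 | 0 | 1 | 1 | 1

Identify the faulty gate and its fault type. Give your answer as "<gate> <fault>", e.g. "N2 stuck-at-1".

Fault-free values for test 1 (a=0, b=1, c=1): N1=0, N2=1, N3=1, N4=1, N5=0, giving Y=0. Observed 1.
Test 1: faults giving observed 1 are {N1 stuck-at-1, N1 inverted output, N2 stuck-at-0, N2 inverted output, N3 stuck-at-0, N3 inverted output, N4 stuck-at-0, N4 inverted output, N5 stuck-at-1, N5 inverted output}.
Test 2 (a=0, b=0, c=0): fault-free N1=1, N2=0, N3=1, N4=1, N5=0 → 0; observed 0. Eliminates N1 inverted output, N2 inverted output, N3 stuck-at-0, N3 inverted output, N4 stuck-at-0, N4 inverted output, N5 stuck-at-1, N5 inverted output.
Test 3 (a=0, b=0, c=1): fault-free N1=0, N2=0, N3=0, N4=1, N5=1 → 1; observed 1. Eliminates N1 stuck-at-1.
Only N2 stuck-at-0 is consistent with every test.

N2 stuck-at-0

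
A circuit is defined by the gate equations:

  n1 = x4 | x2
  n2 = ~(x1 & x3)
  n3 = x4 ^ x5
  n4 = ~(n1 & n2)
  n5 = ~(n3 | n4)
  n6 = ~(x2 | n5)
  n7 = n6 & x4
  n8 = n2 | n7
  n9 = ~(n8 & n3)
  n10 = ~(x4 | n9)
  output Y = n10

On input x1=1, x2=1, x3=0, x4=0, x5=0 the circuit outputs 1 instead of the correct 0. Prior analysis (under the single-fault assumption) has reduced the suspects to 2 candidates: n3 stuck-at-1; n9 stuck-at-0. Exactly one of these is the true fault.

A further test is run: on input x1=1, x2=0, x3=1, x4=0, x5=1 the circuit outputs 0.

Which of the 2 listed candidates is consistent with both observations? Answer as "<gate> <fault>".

Evaluate each candidate on input x1=1, x2=0, x3=1, x4=0, x5=1:
  n3 stuck-at-1: n1=0, n2=0, n3=1 [stuck-at-1], n4=1, n5=0, n6=1, n7=0, n8=0, n9=1, n10=0 → 0 — matches
  n9 stuck-at-0: n1=0, n2=0, n3=1, n4=1, n5=0, n6=1, n7=0, n8=0, n9=0 [stuck-at-0], n10=1 → 1 — eliminated
Only n3 stuck-at-1 reproduces the observed 0.

n3 stuck-at-1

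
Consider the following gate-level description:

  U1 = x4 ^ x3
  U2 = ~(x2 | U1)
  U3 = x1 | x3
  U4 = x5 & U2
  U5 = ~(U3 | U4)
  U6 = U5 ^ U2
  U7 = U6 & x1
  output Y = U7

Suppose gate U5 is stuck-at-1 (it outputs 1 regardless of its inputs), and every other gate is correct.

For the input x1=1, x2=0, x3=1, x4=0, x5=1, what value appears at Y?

Propagate with U5 forced: U1=1, U2=0, U3=1, U4=0, U5=1 [stuck-at-1], U6=1, U7=1.
So Y = 1. (Without the fault it would be 0.)

1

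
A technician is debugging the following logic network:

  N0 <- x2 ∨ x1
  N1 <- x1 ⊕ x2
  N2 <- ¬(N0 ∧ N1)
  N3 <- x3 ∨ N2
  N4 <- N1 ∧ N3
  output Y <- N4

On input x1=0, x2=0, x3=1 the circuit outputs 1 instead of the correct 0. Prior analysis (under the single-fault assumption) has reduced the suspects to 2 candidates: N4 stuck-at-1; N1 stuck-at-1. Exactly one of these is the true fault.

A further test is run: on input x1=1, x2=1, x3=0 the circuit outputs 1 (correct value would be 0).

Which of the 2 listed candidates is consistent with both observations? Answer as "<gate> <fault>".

N4 stuck-at-1

Evaluate each candidate on input x1=1, x2=1, x3=0:
  N4 stuck-at-1: N0=1, N1=0, N2=1, N3=1, N4=1 [stuck-at-1] → 1 — matches
  N1 stuck-at-1: N0=1, N1=1 [stuck-at-1], N2=0, N3=0, N4=0 → 0 — eliminated
Only N4 stuck-at-1 reproduces the observed 1.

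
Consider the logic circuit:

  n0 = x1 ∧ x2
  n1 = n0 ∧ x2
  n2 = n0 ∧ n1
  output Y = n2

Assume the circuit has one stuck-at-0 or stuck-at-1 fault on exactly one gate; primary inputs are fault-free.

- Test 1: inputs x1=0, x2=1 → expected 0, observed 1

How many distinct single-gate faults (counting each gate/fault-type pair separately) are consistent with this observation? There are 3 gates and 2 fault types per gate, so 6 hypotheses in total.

2

Fault-free: n0=0, n1=0, n2=0 → 0. Observed 1.
  n0 stuck-at-0: output 0 ✗
  n0 stuck-at-1: output 1 ✓
  n1 stuck-at-0: output 0 ✗
  n1 stuck-at-1: output 0 ✗
  n2 stuck-at-0: output 0 ✗
  n2 stuck-at-1: output 1 ✓
Consistent faults: {n0 stuck-at-1, n2 stuck-at-1} — 2 in all.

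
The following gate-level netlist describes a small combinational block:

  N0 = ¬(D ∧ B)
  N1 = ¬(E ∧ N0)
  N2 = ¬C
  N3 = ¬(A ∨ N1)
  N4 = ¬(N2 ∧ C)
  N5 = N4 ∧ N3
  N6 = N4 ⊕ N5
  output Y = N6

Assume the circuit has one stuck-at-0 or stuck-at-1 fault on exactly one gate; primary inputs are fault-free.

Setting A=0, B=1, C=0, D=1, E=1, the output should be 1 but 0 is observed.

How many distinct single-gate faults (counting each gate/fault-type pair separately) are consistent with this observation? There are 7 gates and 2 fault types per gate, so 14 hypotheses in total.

Fault-free: N0=0, N1=1, N2=1, N3=0, N4=1, N5=0, N6=1 → 1. Observed 0.
  N0 stuck-at-0: output 1 ✗
  N0 stuck-at-1: output 0 ✓
  N1 stuck-at-0: output 0 ✓
  N1 stuck-at-1: output 1 ✗
  N2 stuck-at-0: output 1 ✗
  N2 stuck-at-1: output 1 ✗
  N3 stuck-at-0: output 1 ✗
  N3 stuck-at-1: output 0 ✓
  N4 stuck-at-0: output 0 ✓
  N4 stuck-at-1: output 1 ✗
  N5 stuck-at-0: output 1 ✗
  N5 stuck-at-1: output 0 ✓
  N6 stuck-at-0: output 0 ✓
  N6 stuck-at-1: output 1 ✗
Consistent faults: {N0 stuck-at-1, N1 stuck-at-0, N3 stuck-at-1, N4 stuck-at-0, N5 stuck-at-1, N6 stuck-at-0} — 6 in all.

6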